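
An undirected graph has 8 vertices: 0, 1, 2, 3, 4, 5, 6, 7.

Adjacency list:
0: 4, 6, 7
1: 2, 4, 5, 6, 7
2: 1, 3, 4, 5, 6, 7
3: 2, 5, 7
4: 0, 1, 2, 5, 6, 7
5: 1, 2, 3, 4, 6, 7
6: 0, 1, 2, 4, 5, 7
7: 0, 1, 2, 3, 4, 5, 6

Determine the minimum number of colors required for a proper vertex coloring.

6

1, 2, 4, 5, 6, 7 are mutually adjacent (a clique of size 6), so at least 6 colors are needed.
6 colors suffice: color a → {7}; color b → {3, 4}; color c → {6}; color d → {0, 2}; color e → {5}; color f → {1}. Every edge joins two different colors.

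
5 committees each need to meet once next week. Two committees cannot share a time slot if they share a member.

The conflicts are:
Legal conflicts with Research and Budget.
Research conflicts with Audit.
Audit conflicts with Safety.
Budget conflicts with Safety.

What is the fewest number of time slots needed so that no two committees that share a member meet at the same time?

The cycle Safety-Audit-Research-Legal-Budget-Safety has odd length 5, so it cannot be 2-colored; at least 3 time slots are needed.
3 time slots suffice: time slot 1 → {Research, Budget}; time slot 2 → {Legal, Audit}; time slot 3 → {Safety}. No two conflicting committees share a time slot.

3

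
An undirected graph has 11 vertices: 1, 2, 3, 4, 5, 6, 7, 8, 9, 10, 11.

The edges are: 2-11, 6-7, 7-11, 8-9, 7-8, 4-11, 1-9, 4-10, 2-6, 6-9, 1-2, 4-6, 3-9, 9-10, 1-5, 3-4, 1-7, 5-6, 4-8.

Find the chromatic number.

2

9 and 10 are adjacent, so at least 2 colors are needed.
2 colors suffice: color a → {2, 4, 5, 7, 9}; color b → {1, 3, 6, 8, 10, 11}. Every edge joins two different colors.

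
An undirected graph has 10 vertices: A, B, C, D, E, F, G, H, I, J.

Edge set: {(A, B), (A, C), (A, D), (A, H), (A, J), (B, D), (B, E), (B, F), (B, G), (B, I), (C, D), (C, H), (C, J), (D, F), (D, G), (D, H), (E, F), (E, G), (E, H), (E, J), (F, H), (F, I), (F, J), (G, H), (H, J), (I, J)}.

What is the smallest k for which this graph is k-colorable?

4

A, C, D, H form a clique, so at least 4 colors are needed.
4 colors suffice: color 1 → {B, H}; color 2 → {D, J}; color 3 → {A, F, G}; color 4 → {C, E, I}. No two adjacent vertices share a color.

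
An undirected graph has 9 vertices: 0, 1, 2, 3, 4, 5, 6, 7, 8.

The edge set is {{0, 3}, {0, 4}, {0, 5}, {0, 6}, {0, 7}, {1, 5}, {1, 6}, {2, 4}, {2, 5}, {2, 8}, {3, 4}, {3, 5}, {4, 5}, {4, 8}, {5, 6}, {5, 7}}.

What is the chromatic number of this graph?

4

0, 3, 4, 5 are mutually adjacent (a clique of size 4), so at least 4 colors are needed.
A valid assignment using 4 colors: 0=blue, 1=blue, 2=blue, 3=yellow, 4=green, 5=red, 6=green, 7=green, 8=red. Each edge has distinct colors on its endpoints.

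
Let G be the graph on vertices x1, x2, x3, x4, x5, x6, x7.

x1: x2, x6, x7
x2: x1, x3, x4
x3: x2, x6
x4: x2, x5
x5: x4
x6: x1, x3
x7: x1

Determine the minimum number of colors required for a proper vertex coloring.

x2 and x3 are adjacent, so at least 2 colors are needed.
2 colors suffice: color 1 → {x1, x3, x4}; color 2 → {x2, x5, x6, x7}. Every edge joins two different colors.

2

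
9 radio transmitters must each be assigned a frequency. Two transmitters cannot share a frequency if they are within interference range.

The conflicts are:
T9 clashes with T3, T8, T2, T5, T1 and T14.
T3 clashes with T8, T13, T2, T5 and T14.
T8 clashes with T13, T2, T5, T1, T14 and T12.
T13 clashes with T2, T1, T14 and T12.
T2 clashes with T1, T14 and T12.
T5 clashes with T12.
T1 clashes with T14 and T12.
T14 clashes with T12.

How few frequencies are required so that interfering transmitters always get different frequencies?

T8, T13, T2, T1, T14, T12 all conflict with each other, so at least 6 frequencies are needed.
6 frequencies suffice: frequency 1 → {T8}; frequency 2 → {T2, T5}; frequency 3 → {T14}; frequency 4 → {T3, T12}; frequency 5 → {T9, T13}; frequency 6 → {T1}. No two conflicting transmitters share a frequency.

6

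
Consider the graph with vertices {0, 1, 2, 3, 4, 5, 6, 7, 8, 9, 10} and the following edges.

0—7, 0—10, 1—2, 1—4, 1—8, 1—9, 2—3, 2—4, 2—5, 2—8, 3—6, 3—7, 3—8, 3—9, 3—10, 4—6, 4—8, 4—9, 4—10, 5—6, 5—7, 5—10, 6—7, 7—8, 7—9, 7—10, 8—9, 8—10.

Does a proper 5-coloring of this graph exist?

The chromatic number is 4. 3, 7, 8, 9 are pairwise adjacent (a clique of size 4), so at least 4 colors are needed.
4 colors suffice: color a → {4, 7}; color b → {0, 5, 8}; color c → {1, 3}; color d → {2, 6, 9, 10}.
Since 5 ≥ 4, a proper 5-coloring certainly exists.

Yes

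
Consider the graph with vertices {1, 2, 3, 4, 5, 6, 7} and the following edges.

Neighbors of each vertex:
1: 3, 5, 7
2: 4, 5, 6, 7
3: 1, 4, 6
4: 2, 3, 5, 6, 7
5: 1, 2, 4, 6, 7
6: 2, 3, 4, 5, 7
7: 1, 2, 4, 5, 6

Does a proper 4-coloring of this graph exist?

No

2, 4, 5, 6, 7 are mutually adjacent (a clique of size 5), so at least 5 colors are needed.
So 4 colors are not enough.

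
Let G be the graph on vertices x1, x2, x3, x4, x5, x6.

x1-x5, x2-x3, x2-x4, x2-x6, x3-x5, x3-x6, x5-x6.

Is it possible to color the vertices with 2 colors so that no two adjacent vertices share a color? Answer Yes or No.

x2, x3, x6 are pairwise adjacent, so at least 3 colors are needed.
So 2 colors are not enough.

No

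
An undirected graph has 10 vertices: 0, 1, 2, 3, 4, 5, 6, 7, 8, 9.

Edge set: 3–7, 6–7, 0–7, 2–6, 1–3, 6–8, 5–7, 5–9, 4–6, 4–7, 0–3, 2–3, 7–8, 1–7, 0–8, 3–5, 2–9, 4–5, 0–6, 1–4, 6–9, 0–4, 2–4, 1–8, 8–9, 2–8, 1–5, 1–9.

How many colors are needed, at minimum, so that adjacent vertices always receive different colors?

4

1, 4, 5, 7 are pairwise adjacent (a clique of size 4), so at least 4 colors are needed.
A valid assignment using 4 colors: 0=yellow, 1=blue, 2=yellow, 3=green, 4=green, 5=yellow, 6=blue, 7=red, 8=green, 9=red. Every edge joins two different colors.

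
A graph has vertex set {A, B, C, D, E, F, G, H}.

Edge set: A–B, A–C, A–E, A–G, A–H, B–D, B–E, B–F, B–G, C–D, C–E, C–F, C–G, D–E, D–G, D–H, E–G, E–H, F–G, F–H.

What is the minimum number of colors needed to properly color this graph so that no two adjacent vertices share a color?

4

B, D, E, G are mutually adjacent (a clique of size 4), so at least 4 colors are needed.
4 colors suffice: color 1 → {G, H}; color 2 → {E, F}; color 3 → {B, C}; color 4 → {A, D}. Every edge joins two different colors.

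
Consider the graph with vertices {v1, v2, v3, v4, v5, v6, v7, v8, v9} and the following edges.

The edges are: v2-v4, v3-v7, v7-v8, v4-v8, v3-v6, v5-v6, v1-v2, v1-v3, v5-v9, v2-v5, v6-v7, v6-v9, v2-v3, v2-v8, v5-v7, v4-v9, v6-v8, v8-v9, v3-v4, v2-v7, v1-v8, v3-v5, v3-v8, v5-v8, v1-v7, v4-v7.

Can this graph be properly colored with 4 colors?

v1, v2, v3, v7, v8 form a clique, so at least 5 colors are needed.
So 4 colors are not enough.

No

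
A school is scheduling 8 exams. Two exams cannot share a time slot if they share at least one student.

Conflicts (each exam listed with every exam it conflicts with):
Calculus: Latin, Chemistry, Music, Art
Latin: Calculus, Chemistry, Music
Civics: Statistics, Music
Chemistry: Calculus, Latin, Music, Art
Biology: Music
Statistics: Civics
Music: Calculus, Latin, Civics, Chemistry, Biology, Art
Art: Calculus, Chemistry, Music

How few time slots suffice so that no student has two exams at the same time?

Calculus, Chemistry, Music, Art pairwise conflict, so at least 4 time slots are needed.
Using 4 time slots: Calculus=3, Latin=4, Civics=2, Chemistry=2, Biology=2, Statistics=1, Music=1, Art=4. No two conflicting exams share a time slot.

4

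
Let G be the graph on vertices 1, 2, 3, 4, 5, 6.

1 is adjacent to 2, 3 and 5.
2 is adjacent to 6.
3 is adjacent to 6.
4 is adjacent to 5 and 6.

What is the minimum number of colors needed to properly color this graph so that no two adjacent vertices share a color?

The cycle 1-3-6-4-5-1 has odd length 5, so it cannot be 2-colored; at least 3 colors are needed.
One proper 3-coloring: 1=red, 2=blue, 3=blue, 4=blue, 5=green, 6=red. Every edge joins two different colors.

3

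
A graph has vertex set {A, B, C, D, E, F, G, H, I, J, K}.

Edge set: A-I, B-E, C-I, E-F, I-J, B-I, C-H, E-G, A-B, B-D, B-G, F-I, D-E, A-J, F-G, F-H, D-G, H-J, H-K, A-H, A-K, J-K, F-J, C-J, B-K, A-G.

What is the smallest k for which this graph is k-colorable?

4

B, D, E, G are pairwise adjacent (a clique of size 4), so at least 4 colors are needed.
4 colors suffice: color 1 → {B, J}; color 2 → {A, C, D, F}; color 3 → {G, H, I}; color 4 → {E, K}. Each edge has distinct colors on its endpoints.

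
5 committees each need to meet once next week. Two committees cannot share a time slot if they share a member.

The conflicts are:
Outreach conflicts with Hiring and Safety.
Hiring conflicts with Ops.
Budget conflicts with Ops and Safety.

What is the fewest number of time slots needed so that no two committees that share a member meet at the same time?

The cycle Budget-Ops-Hiring-Outreach-Safety-Budget has odd length 5, so it cannot be 2-colored; at least 3 time slots are needed.
A valid assignment using 3 time slots: Outreach=3, Hiring=1, Budget=1, Ops=2, Safety=2. No two conflicting committees share a time slot.

3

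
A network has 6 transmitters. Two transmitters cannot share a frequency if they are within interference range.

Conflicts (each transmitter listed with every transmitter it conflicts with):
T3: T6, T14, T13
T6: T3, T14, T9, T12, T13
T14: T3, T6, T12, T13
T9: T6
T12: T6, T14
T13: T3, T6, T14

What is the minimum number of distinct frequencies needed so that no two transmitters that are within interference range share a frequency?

T3, T6, T14, T13 pairwise conflict, so at least 4 frequencies are needed.
A valid assignment using 4 frequencies: T3=3, T6=1, T14=2, T9=2, T12=3, T13=4. Each listed conflict is separated.

4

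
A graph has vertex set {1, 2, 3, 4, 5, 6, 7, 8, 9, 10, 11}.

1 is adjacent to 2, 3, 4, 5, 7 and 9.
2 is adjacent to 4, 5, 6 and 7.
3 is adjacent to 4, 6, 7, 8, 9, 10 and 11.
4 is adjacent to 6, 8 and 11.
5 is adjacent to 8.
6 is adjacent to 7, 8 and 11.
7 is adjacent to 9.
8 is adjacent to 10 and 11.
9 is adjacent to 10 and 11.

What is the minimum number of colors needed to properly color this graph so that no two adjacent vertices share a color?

5

3, 4, 6, 8, 11 form a clique, so at least 5 colors are needed.
One proper 5-coloring: 1=blue, 2=red, 3=red, 4=yellow, 5=yellow, 6=blue, 7=green, 8=green, 9=yellow, 10=blue, 11=purple. No two adjacent vertices share a color.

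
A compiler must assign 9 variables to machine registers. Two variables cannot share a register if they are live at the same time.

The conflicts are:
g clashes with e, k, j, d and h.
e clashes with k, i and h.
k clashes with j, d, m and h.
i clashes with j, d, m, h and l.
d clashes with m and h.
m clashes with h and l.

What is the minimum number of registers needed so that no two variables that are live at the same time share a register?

i, d, m, h are mutually in conflict, so at least 4 registers are needed.
A valid assignment using 4 registers: g=3, e=4, k=1, i=1, j=2, d=4, m=3, h=2, l=2. No two conflicting variables share a register.

4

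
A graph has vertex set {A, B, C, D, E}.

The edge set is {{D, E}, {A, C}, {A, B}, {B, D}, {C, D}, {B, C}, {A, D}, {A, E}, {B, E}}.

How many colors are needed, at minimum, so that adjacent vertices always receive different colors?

A, B, C, D are pairwise adjacent (a clique of size 4), so at least 4 colors are needed.
4 colors suffice: color 1 → {D}; color 2 → {A}; color 3 → {B}; color 4 → {C, E}. No two adjacent vertices share a color.

4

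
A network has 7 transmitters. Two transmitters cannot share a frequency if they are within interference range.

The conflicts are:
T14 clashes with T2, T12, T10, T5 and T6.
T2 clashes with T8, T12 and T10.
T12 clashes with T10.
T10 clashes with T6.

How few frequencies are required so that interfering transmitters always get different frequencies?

4

T14, T2, T12, T10 all conflict with each other, so at least 4 frequencies are needed.
4 frequencies suffice: frequency 1 → {T14, T8}; frequency 2 → {T2, T5, T6}; frequency 3 → {T10}; frequency 4 → {T12}. No two conflicting transmitters share a frequency.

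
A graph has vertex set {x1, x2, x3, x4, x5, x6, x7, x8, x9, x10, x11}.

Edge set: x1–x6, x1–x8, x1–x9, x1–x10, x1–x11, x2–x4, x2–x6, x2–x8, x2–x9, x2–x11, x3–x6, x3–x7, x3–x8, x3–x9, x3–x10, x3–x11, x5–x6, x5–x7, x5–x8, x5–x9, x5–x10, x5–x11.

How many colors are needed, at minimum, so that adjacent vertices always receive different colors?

x3 and x11 are adjacent, so at least 2 colors are needed.
2 colors suffice: color red → {x1, x2, x3, x5}; color blue → {x4, x6, x7, x8, x9, x10, x11}. Every edge joins two different colors.

2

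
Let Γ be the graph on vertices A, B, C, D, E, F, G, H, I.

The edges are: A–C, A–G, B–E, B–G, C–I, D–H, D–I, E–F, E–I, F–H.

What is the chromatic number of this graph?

3

The cycle F-E-I-D-H-F has odd length 5, so it cannot be 2-colored; at least 3 colors are needed.
A valid assignment using 3 colors: A=1, B=3, C=3, D=3, E=1, F=2, G=2, H=1, I=2. No two adjacent vertices share a color.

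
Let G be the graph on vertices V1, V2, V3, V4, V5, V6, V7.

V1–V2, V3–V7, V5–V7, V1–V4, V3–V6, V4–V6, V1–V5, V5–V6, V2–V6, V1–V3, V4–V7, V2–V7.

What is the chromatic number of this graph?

2

V1 and V5 are adjacent, so at least 2 colors are needed.
A valid assignment using 2 colors: V1=R, V2=B, V3=B, V4=B, V5=B, V6=R, V7=R. Each edge has distinct colors on its endpoints.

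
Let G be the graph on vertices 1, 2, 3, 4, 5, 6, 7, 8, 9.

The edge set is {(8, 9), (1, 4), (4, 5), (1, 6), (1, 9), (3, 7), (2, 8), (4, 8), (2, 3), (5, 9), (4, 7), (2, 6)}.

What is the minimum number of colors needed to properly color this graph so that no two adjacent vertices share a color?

The cycle 8-2-3-7-4-8 has odd length 5, so it cannot be 2-colored; at least 3 colors are needed.
One proper 3-coloring: 1=b, 2=a, 3=b, 4=a, 5=b, 6=c, 7=c, 8=b, 9=a. Each edge has distinct colors on its endpoints.

3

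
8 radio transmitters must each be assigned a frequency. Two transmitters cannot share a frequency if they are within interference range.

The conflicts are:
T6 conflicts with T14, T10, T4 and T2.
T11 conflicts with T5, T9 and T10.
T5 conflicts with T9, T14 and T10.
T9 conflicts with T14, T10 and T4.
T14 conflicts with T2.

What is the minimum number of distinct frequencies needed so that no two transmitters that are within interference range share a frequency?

T11, T5, T9, T10 all conflict with each other, so at least 4 frequencies are needed.
A valid assignment using 4 frequencies: T6=1, T11=4, T5=3, T9=1, T14=2, T10=2, T4=2, T2=3. No two conflicting transmitters share a frequency.

4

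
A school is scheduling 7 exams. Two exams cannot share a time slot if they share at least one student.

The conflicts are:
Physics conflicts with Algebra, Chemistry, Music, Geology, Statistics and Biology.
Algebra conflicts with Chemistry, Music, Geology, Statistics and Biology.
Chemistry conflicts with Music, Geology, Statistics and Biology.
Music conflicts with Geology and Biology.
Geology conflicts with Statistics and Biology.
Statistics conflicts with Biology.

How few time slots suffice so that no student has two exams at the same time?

Physics, Algebra, Chemistry, Geology, Statistics, Biology all conflict with each other, so at least 6 time slots are needed.
6 time slots suffice: time slot 1 → {Biology}; time slot 2 → {Algebra}; time slot 3 → {Chemistry}; time slot 4 → {Physics}; time slot 5 → {Geology}; time slot 6 → {Music, Statistics}. Each listed conflict is separated.

6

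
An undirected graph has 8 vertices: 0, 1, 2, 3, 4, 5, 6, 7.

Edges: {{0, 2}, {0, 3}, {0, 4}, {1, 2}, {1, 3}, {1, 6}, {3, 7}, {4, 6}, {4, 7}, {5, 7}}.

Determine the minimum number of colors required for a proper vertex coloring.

The cycle 1-3-7-4-6-1 has odd length 5, so it cannot be 2-colored; at least 3 colors are needed.
One proper 3-coloring: 0=a, 1=a, 2=b, 3=b, 4=b, 5=b, 6=c, 7=a. No two adjacent vertices share a color.

3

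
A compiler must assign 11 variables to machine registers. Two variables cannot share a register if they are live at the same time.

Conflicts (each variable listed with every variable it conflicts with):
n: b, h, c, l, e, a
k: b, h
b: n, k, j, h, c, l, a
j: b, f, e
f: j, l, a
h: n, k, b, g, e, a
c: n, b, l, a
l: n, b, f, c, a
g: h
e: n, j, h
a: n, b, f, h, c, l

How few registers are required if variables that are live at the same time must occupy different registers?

n, b, c, l, a are mutually in conflict, so at least 5 registers are needed.
5 registers suffice: register 1 → {b, f, g, e}; register 2 → {k, j, a}; register 3 → {n}; register 4 → {h, l}; register 5 → {c}. No two conflicting variables share a register.

5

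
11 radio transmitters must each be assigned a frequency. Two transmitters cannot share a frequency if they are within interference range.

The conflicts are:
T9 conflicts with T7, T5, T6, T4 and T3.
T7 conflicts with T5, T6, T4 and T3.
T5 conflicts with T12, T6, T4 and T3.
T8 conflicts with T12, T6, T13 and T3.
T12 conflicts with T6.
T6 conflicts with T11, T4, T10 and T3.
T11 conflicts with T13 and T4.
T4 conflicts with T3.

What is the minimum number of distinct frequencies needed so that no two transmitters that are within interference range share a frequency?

T9, T7, T5, T6, T4, T3 all conflict with each other, so at least 6 frequencies are needed.
6 frequencies suffice: T9=5, T7=6, T5=3, T8=3, T12=2, T6=1, T11=2, T13=1, T4=4, T10=2, T3=2. Each listed conflict is separated.

6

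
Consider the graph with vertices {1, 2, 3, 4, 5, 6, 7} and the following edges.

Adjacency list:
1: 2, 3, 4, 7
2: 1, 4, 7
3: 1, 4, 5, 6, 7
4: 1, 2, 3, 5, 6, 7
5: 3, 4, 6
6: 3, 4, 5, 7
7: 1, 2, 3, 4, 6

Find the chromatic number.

1, 3, 4, 7 form a clique, so at least 4 colors are needed.
4 colors suffice: 1=d, 2=c, 3=c, 4=a, 5=b, 6=d, 7=b. No two adjacent vertices share a color.

4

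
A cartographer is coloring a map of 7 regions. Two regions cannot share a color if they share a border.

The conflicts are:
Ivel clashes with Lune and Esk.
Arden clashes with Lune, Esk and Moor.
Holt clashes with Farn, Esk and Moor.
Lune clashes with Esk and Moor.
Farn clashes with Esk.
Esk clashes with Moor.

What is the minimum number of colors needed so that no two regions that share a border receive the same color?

Arden, Lune, Esk, Moor pairwise conflict, so at least 4 colors are needed.
4 colors suffice: color 1 → {Esk}; color 2 → {Ivel, Farn, Moor}; color 3 → {Holt, Lune}; color 4 → {Arden}. Every pair that conflicts lands in different colors.

4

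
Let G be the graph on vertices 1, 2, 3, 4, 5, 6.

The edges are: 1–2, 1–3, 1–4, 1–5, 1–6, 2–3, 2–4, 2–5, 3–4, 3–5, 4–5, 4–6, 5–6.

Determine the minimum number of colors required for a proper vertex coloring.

1, 2, 3, 4, 5 are mutually adjacent (a clique of size 5), so at least 5 colors are needed.
A valid assignment using 5 colors: 1=b, 2=d, 3=e, 4=c, 5=a, 6=d. Every edge joins two different colors.

5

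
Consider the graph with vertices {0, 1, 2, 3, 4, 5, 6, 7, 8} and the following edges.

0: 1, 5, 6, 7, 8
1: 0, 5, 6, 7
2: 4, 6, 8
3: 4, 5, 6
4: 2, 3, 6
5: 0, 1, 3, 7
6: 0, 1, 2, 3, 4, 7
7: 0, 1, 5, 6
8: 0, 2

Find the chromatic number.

0, 1, 6, 7 form a clique, so at least 4 colors are needed.
4 colors suffice: color red → {5, 6, 8}; color blue → {0, 2, 3}; color green → {4, 7}; color yellow → {1}. Every edge joins two different colors.

4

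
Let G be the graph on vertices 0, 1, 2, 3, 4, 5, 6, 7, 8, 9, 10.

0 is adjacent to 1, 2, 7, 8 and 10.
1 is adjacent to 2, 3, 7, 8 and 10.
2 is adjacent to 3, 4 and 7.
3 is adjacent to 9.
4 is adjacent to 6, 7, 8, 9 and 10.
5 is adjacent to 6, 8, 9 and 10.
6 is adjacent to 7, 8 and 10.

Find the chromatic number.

0, 1, 2, 7 are mutually adjacent (a clique of size 4), so at least 4 colors are needed.
A valid assignment using 4 colors: 0=yellow, 1=red, 2=green, 3=blue, 4=red, 5=red, 6=green, 7=blue, 8=blue, 9=green, 10=blue. No two adjacent vertices share a color.

4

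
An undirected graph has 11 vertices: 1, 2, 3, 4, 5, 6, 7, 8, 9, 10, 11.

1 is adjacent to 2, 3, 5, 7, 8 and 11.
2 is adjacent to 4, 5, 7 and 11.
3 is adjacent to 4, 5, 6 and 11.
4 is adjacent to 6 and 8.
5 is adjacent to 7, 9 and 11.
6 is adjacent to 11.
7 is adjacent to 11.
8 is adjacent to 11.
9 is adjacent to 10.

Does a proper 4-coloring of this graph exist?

1, 2, 5, 7, 11 are pairwise adjacent (a clique of size 5), so at least 5 colors are needed.
So 4 colors are not enough.

No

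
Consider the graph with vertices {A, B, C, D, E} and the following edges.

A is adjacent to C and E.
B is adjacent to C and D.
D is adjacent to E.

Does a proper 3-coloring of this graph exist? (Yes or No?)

Yes

The chromatic number is 3. The cycle D-E-A-C-B-D has odd length 5, so it cannot be 2-colored; at least 3 colors are needed.
3 colors suffice: color 1 → {A, D}; color 2 → {B, E}; color 3 → {C}.
That is already a proper 3-coloring.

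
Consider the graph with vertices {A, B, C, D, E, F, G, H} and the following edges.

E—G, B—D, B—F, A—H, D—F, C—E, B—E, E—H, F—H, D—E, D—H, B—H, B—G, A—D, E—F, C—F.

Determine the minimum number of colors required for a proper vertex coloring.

B, D, E, F, H are mutually adjacent (a clique of size 5), so at least 5 colors are needed.
5 colors suffice: color red → {A, E}; color blue → {B, C}; color green → {D, G}; color yellow → {F}; color purple → {H}. Each edge has distinct colors on its endpoints.

5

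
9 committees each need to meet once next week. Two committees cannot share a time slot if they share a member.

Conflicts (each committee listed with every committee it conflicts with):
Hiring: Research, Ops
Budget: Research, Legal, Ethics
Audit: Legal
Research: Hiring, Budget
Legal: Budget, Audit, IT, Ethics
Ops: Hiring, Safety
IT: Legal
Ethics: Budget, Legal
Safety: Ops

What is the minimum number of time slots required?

3

Budget, Legal, Ethics all conflict with each other, so at least 3 time slots are needed.
3 time slots suffice: time slot 1 → {Research, Legal, Ops}; time slot 2 → {Hiring, Budget, Audit, IT, Safety}; time slot 3 → {Ethics}. Each listed conflict is separated.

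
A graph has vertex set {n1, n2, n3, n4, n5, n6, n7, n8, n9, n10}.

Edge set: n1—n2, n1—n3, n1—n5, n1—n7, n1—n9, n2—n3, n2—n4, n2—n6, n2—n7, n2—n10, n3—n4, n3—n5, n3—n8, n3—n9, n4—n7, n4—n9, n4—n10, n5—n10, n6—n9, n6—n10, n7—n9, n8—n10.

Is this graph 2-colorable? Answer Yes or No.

n2, n6, n10 are mutually adjacent, so at least 3 colors are needed.
So 2 colors are not enough.

No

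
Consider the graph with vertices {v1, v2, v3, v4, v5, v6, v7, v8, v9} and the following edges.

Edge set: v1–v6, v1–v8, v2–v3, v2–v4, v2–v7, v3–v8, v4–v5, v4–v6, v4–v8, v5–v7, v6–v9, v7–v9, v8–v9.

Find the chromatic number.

3

The cycle v7-v9-v8-v3-v2-v7 has odd length 5, so it cannot be 2-colored; at least 3 colors are needed.
A valid assignment using 3 colors: v1=2, v2=1, v3=2, v4=2, v5=1, v6=1, v7=2, v8=1, v9=3. Each edge has distinct colors on its endpoints.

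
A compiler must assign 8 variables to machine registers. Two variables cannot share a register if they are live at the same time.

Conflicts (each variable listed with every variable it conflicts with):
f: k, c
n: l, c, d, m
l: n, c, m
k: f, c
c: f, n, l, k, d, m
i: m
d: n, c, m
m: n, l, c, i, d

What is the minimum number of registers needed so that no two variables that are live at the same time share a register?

n, l, c, m pairwise conflict, so at least 4 registers are needed.
4 registers suffice: register 1 → {c, i}; register 2 → {f, m}; register 3 → {n, k}; register 4 → {l, d}. Each listed conflict is separated.

4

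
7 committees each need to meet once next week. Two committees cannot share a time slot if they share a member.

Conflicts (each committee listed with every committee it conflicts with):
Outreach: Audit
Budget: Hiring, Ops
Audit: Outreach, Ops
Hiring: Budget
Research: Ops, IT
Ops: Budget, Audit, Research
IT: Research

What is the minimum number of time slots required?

Research and Ops conflict, so at least 2 time slots are needed.
Using 2 time slots: Outreach=1, Budget=2, Audit=2, Hiring=1, Research=2, Ops=1, IT=1. Each listed conflict is separated.

2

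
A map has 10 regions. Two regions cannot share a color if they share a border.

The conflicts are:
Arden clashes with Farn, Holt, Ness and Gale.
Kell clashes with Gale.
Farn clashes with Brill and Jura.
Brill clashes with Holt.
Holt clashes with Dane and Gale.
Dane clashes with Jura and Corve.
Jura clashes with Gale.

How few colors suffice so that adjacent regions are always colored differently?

Arden, Holt, Gale all conflict with each other, so at least 3 colors are needed.
A valid assignment using 3 colors: Arden=1, Kell=1, Farn=2, Brill=1, Holt=2, Ness=2, Dane=3, Jura=1, Gale=3, Corve=1. Every pair that conflicts lands in different colors.

3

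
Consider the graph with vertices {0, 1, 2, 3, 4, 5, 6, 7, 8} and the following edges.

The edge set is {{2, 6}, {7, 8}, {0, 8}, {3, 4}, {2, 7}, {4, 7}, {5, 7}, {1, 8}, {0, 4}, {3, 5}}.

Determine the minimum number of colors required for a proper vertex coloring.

2 and 7 are adjacent, so at least 2 colors are needed.
A valid assignment using 2 colors: 0=a, 1=a, 2=b, 3=a, 4=b, 5=b, 6=a, 7=a, 8=b. No two adjacent vertices share a color.

2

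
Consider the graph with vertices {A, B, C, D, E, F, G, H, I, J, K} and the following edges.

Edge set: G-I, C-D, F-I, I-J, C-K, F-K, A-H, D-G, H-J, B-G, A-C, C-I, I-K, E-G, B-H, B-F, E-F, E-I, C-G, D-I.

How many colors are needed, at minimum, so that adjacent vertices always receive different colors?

C, D, G, I form a clique, so at least 4 colors are needed.
One proper 4-coloring: A=1, B=1, C=3, D=4, E=3, F=2, G=2, H=2, I=1, J=3, K=4. No two adjacent vertices share a color.

4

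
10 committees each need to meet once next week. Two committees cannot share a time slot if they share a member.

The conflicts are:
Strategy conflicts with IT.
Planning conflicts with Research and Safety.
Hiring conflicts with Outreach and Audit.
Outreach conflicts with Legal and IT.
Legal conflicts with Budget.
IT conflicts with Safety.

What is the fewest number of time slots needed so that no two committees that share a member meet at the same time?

2

Legal and Budget conflict, so at least 2 time slots are needed.
2 time slots suffice: Strategy=2, Planning=1, Hiring=1, Outreach=2, Legal=1, Research=2, IT=1, Audit=2, Budget=2, Safety=2. Every pair that conflicts lands in different time slots.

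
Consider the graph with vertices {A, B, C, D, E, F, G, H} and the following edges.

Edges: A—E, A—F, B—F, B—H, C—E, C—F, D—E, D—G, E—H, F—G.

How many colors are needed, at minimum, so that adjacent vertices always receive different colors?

The cycle G-D-E-A-F-G has odd length 5, so it cannot be 2-colored; at least 3 colors are needed.
3 colors suffice: color 1 → {E, F}; color 2 → {A, B, C, G}; color 3 → {D, H}. Each edge has distinct colors on its endpoints.

3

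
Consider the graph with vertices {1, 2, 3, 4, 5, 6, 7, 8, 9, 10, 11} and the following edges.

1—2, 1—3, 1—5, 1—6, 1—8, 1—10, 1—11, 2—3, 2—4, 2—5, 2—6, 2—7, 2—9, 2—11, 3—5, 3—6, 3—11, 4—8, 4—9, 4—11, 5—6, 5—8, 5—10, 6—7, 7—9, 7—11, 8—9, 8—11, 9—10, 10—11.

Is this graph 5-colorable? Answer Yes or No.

The chromatic number is 5. 1, 2, 3, 5, 6 are pairwise adjacent (a clique of size 5), so at least 5 colors are needed.
5 colors suffice: 1=green, 2=red, 3=yellow, 4=green, 5=blue, 6=purple, 7=green, 8=red, 9=blue, 10=red, 11=blue.
That is already a proper 5-coloring.

Yes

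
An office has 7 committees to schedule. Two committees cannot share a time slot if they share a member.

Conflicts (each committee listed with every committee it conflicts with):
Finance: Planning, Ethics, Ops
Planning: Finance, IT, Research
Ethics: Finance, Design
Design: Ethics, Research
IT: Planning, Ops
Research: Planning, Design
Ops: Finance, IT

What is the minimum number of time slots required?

3

The cycle Finance-Ethics-Design-Research-Planning-Finance has odd length 5, so it cannot be 2-colored; at least 3 time slots are needed.
Using 3 time slots: Finance=1, Planning=2, Ethics=2, Design=1, IT=1, Research=3, Ops=2. Each listed conflict is separated.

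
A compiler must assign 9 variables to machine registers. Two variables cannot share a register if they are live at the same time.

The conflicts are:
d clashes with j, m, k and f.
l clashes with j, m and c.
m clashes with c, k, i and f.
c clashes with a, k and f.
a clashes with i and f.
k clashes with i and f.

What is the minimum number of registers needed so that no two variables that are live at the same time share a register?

m, c, k, f are mutually in conflict, so at least 4 registers are needed.
4 registers suffice: register 1 → {j, m, a}; register 2 → {l, i, f}; register 3 → {d, c}; register 4 → {k}. Every pair that conflicts lands in different registers.

4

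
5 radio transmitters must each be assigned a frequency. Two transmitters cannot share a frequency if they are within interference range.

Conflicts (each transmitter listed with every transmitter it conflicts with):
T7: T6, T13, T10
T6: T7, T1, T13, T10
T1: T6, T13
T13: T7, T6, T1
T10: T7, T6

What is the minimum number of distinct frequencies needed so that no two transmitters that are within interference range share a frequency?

3

T7, T6, T10 are mutually in conflict, so at least 3 frequencies are needed.
3 frequencies suffice: frequency 1 → {T6}; frequency 2 → {T7, T1}; frequency 3 → {T13, T10}. Each listed conflict is separated.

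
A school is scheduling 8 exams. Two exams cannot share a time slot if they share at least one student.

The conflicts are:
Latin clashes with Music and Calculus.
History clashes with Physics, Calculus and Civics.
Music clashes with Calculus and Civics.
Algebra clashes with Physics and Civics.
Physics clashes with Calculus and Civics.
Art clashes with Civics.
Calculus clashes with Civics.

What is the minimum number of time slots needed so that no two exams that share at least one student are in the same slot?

History, Physics, Calculus, Civics all conflict with each other, so at least 4 time slots are needed.
A valid assignment using 4 time slots: Latin=1, History=4, Music=3, Algebra=2, Physics=3, Art=2, Calculus=2, Civics=1. Each listed conflict is separated.

4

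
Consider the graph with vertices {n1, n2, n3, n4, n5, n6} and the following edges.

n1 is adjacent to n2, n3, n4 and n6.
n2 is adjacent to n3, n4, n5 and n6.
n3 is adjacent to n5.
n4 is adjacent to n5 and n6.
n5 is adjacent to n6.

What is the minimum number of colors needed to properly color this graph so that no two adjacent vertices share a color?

n1, n2, n4, n6 form a clique, so at least 4 colors are needed.
A valid assignment using 4 colors: n1=2, n2=1, n3=3, n4=4, n5=2, n6=3. Each edge has distinct colors on its endpoints.

4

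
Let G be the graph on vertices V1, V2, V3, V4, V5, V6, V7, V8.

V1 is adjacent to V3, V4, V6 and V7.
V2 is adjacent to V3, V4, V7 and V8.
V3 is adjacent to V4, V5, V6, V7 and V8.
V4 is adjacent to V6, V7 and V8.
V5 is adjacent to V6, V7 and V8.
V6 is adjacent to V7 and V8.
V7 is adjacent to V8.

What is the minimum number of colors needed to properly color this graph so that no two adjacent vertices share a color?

V2, V3, V4, V7, V8 are mutually adjacent (a clique of size 5), so at least 5 colors are needed.
One proper 5-coloring: V1=3, V2=5, V3=2, V4=4, V5=4, V6=5, V7=1, V8=3. Every edge joins two different colors.

5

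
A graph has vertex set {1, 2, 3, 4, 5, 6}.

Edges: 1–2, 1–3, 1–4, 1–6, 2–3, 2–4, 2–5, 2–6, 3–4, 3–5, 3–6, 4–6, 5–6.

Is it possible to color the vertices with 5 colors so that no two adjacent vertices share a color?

The chromatic number is 5. 1, 2, 3, 4, 6 are pairwise adjacent (a clique of size 5), so at least 5 colors are needed.
5 colors suffice: color a → {6}; color b → {3}; color c → {2}; color d → {4, 5}; color e → {1}.
That is already a proper 5-coloring.

Yes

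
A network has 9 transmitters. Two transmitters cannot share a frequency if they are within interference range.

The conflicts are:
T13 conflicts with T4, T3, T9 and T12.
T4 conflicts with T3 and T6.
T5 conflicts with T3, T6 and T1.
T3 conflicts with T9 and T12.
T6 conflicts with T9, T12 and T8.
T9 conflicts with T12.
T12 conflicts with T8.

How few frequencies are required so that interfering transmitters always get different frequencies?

T13, T3, T9, T12 are mutually in conflict, so at least 4 frequencies are needed.
A valid assignment using 4 frequencies: T13=3, T4=1, T5=1, T3=2, T6=2, T9=4, T12=1, T8=3, T1=2. Each listed conflict is separated.

4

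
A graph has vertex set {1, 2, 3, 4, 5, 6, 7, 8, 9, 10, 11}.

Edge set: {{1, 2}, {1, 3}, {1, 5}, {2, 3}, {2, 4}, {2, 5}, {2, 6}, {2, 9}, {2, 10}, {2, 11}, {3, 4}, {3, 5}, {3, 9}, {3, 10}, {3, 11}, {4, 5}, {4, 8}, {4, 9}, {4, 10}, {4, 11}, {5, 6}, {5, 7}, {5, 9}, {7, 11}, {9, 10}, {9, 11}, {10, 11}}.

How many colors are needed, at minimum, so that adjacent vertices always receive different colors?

2, 3, 4, 9, 10, 11 form a clique, so at least 6 colors are needed.
A valid assignment using 6 colors: 1=c, 2=a, 3=b, 4=c, 5=d, 6=b, 7=a, 8=a, 9=e, 10=f, 11=d. Each edge has distinct colors on its endpoints.

6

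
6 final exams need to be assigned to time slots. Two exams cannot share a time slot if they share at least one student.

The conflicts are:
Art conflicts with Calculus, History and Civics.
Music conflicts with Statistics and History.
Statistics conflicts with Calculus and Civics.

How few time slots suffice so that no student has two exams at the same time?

The cycle History-Art-Calculus-Statistics-Music-History has odd length 5, so it cannot be 2-colored; at least 3 time slots are needed.
3 time slots suffice: Art=1, Music=2, Statistics=1, Calculus=2, History=3, Civics=2. Each listed conflict is separated.

3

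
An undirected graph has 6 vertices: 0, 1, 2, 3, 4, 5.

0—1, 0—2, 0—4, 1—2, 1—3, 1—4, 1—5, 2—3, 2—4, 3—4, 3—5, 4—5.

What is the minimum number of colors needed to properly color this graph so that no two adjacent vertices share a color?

4

1, 3, 4, 5 are pairwise adjacent (a clique of size 4), so at least 4 colors are needed.
4 colors suffice: 0=yellow, 1=red, 2=green, 3=yellow, 4=blue, 5=green. Each edge has distinct colors on its endpoints.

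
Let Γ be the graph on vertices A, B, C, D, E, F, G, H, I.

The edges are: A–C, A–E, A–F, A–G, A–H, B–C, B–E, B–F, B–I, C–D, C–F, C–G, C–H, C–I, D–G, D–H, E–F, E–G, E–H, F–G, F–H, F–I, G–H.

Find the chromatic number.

5

A, C, F, G, H are mutually adjacent (a clique of size 5), so at least 5 colors are needed.
5 colors suffice: color 1 → {C, E}; color 2 → {D, F}; color 3 → {B, H}; color 4 → {G, I}; color 5 → {A}. Every edge joins two different colors.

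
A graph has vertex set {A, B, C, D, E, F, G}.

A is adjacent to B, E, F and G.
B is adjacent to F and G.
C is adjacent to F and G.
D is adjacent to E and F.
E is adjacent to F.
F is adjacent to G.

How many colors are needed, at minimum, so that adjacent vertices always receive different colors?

A, B, F, G form a clique, so at least 4 colors are needed.
4 colors suffice: color red → {F}; color blue → {E, G}; color green → {A, C, D}; color yellow → {B}. Each edge has distinct colors on its endpoints.

4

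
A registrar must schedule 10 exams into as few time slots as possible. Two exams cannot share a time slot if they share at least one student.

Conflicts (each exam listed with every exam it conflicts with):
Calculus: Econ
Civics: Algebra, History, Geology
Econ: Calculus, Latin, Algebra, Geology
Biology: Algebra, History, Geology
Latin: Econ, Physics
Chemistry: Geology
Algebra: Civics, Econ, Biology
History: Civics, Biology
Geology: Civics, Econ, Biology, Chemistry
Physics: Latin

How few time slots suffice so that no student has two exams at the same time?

2

Civics and History conflict, so at least 2 time slots are needed.
2 time slots suffice: Calculus=1, Civics=2, Econ=2, Biology=2, Latin=1, Chemistry=2, Algebra=1, History=1, Geology=1, Physics=2. No two conflicting exams share a time slot.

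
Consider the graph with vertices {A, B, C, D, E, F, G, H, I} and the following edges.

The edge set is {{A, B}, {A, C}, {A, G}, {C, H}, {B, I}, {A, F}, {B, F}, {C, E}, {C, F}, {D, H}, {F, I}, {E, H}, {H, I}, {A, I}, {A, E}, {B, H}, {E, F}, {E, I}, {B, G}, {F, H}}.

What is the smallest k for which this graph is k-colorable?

A, C, E, F are pairwise adjacent (a clique of size 4), so at least 4 colors are needed.
A valid assignment using 4 colors: A=red, B=yellow, C=green, D=blue, E=yellow, F=blue, G=blue, H=red, I=green. No two adjacent vertices share a color.

4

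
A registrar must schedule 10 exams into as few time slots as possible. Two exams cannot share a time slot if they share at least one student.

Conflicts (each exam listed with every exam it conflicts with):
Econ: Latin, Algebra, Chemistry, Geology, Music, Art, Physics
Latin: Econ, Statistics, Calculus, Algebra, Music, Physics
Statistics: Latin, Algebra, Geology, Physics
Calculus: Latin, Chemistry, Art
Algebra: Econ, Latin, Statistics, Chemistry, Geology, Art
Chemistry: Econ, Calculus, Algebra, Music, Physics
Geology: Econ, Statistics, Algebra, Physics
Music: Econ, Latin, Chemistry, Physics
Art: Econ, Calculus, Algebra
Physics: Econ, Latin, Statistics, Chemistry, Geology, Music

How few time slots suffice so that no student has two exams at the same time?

4

Econ, Latin, Music, Physics are mutually in conflict, so at least 4 time slots are needed.
A valid assignment using 4 time slots: Econ=1, Latin=3, Statistics=1, Calculus=1, Algebra=2, Chemistry=3, Geology=3, Music=4, Art=3, Physics=2. Each listed conflict is separated.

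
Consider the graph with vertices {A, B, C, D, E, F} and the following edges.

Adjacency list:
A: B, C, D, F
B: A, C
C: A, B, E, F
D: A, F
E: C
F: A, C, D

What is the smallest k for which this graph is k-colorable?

3

A, D, F are pairwise adjacent, so at least 3 colors are needed.
3 colors suffice: color red → {C, D}; color blue → {A, E}; color green → {B, F}. Each edge has distinct colors on its endpoints.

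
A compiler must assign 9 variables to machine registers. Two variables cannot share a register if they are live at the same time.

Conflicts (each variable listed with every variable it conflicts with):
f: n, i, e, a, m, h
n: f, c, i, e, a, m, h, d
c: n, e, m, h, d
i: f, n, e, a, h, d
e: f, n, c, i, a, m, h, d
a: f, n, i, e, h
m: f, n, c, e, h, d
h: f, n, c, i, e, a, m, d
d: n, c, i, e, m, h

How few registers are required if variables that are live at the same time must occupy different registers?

6

n, c, e, m, h, d pairwise conflict, so at least 6 registers are needed.
6 registers suffice: register 1 → {n}; register 2 → {e}; register 3 → {h}; register 4 → {i, m}; register 5 → {f, d}; register 6 → {c, a}. Each listed conflict is separated.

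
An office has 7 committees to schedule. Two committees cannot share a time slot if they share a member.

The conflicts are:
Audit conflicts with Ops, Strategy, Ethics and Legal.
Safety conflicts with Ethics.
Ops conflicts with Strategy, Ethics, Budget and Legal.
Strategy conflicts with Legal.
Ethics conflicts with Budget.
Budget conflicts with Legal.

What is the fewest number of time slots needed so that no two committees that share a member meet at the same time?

4

Audit, Ops, Strategy, Legal all conflict with each other, so at least 4 time slots are needed.
A valid assignment using 4 time slots: Audit=2, Safety=1, Ops=1, Strategy=4, Ethics=3, Budget=2, Legal=3. Every pair that conflicts lands in different time slots.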